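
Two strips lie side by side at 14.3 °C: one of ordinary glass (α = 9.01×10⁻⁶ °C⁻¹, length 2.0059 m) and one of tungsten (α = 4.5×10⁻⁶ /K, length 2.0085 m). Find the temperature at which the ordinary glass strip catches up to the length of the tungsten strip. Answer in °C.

Equal length when α₁L₁ΔT − α₂L₂ΔT = L₂ − L₁ = 2.60×10⁻³ m
α₁L₁ = 1.8073159×10⁻⁵, α₂L₂ = 9.03825×10⁻⁶ → Δ(αL) = 9.034909×10⁻⁶ m/K
ΔT = 2.60×10⁻³ / 9.034909×10⁻⁶ = 287.773 K, so T = 14.3 + 287.773 = 302.073 °C

T = 302.1 °C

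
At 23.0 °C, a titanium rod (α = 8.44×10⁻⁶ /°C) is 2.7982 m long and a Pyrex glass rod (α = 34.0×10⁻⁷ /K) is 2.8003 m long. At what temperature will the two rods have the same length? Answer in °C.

Equal length when α₁L₁ΔT − α₂L₂ΔT = L₂ − L₁ = 2.10×10⁻³ m
α₁L₁ = 2.3616808×10⁻⁵, α₂L₂ = 9.52102×10⁻⁶ → Δ(αL) = 1.4095788×10⁻⁵ m/K
ΔT = 2.10×10⁻³ / 1.4095788×10⁻⁵ = 148.981 K, so T = 23.0 + 148.981 = 171.981 °C

T = 172.0 °C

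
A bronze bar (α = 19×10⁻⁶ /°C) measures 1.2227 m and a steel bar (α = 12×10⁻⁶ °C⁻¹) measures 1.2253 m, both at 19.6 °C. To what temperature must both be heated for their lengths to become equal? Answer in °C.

T = 324.5 °C

Equal length when α₁L₁ΔT − α₂L₂ΔT = L₂ − L₁ = 2.60×10⁻³ m
α₁L₁ = 2.32313×10⁻⁵, α₂L₂ = 1.47036×10⁻⁵ → Δ(αL) = 8.5277×10⁻⁶ m/K
ΔT = 2.60×10⁻³ / 8.5277×10⁻⁶ = 304.889 K, so T = 19.6 + 304.889 = 324.489 °C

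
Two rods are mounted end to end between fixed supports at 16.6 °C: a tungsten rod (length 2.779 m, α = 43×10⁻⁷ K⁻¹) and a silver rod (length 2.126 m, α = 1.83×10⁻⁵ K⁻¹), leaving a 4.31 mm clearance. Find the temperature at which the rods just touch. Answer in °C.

α₁L₁ = 1.19497×10⁻⁵ m/K, α₂L₂ = 3.89058×10⁻⁵ m/K → total 5.08555×10⁻⁵ m/K
ΔT = g/(α₁L₁+α₂L₂) = 4.31×10⁻³ / 5.08555×10⁻⁵ = 84.75 K
T = 16.6 + 84.75 = 101.35 °C

T = 101 °C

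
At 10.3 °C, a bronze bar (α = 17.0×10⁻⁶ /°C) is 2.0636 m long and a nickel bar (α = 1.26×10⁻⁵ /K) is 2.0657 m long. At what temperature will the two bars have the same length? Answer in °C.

Equal length when α₁L₁ΔT − α₂L₂ΔT = L₂ − L₁ = 2.10×10⁻³ m
α₁L₁ = 3.50812×10⁻⁵, α₂L₂ = 2.602782×10⁻⁵ → Δ(αL) = 9.05338×10⁻⁶ m/K
ΔT = 2.10×10⁻³ / 9.05338×10⁻⁶ = 231.958 K, so T = 10.3 + 231.958 = 242.258 °C

T = 242.3 °C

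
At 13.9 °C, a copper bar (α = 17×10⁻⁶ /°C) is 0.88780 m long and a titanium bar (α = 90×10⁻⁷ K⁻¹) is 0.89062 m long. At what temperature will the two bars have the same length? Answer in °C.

Equal length when α₁L₁ΔT − α₂L₂ΔT = L₂ − L₁ = 2.82×10⁻³ m
α₁L₁ = 1.50926×10⁻⁵, α₂L₂ = 8.01558×10⁻⁶ → Δ(αL) = 7.07702×10⁻⁶ m/K
ΔT = 2.82×10⁻³ / 7.07702×10⁻⁶ = 398.473 K, so T = 13.9 + 398.473 = 412.373 °C

T = 412.4 °C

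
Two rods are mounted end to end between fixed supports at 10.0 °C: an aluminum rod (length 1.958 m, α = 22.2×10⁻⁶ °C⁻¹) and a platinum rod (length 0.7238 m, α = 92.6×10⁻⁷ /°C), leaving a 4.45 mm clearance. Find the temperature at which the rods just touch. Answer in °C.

T = 98.7 °C

Gap closes when ΔL₁ + ΔL₂ = 4.45 mm = 4.45×10⁻³ m
(α₁L₁ + α₂L₂)ΔT = g
α₁L₁ + α₂L₂ = 22.2×10⁻⁶×1.958 + 92.6×10⁻⁷×0.7238 = 5.0169988×10⁻⁵ m/K
ΔT = 4.45×10⁻³ / 5.0169988×10⁻⁵ = 88.698 K
T = 10.0 + 88.698 = 98.698 °C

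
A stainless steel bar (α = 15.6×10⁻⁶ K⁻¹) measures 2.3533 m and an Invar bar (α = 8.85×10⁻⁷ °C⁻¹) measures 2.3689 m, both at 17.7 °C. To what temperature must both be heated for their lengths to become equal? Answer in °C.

T = 468.4 °C

L₁(1 + α₁ΔT) = L₂(1 + α₂ΔT) ⇒ ΔT = (L₂ − L₁)/(α₁L₁ − α₂L₂)
L₂ − L₁ = 2.3689 − 2.3533 = 1.56×10⁻² m
α₁L₁ − α₂L₂ = 15.6×10⁻⁶×2.3533 − 8.85×10⁻⁷×2.3689 = 3.46150035×10⁻⁵ m/K
ΔT = 1.56×10⁻² / 3.46150035×10⁻⁵ = 450.672 K
T = 17.7 + 450.672 = 468.372 °C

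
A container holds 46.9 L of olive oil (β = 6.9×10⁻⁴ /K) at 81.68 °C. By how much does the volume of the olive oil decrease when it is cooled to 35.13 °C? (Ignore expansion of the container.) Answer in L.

ΔV = 1.51 L

|ΔT| = |35.13 − 81.68| = 46.55 K
ΔV = βV₀ΔT = (6.9×10⁻⁴)(46.9)(46.55) = 1.51 L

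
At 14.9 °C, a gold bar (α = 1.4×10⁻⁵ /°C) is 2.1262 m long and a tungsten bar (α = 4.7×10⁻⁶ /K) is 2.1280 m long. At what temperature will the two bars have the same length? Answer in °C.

L₁(1 + α₁ΔT) = L₂(1 + α₂ΔT) ⇒ ΔT = (L₂ − L₁)/(α₁L₁ − α₂L₂)
L₂ − L₁ = 2.1280 − 2.1262 = 1.80×10⁻³ m
α₁L₁ − α₂L₂ = 1.4×10⁻⁵×2.1262 − 4.7×10⁻⁶×2.1280 = 1.97652×10⁻⁵ m/K
ΔT = 1.80×10⁻³ / 1.97652×10⁻⁵ = 91.069 K
T = 14.9 + 91.069 = 105.969 °C

T = 106.0 °C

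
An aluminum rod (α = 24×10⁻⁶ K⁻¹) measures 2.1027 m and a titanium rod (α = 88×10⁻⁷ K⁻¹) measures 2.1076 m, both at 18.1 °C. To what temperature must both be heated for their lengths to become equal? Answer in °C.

L₁(1 + α₁ΔT) = L₂(1 + α₂ΔT) ⇒ ΔT = (L₂ − L₁)/(α₁L₁ − α₂L₂)
L₂ − L₁ = 2.1076 − 2.1027 = 4.90×10⁻³ m
α₁L₁ − α₂L₂ = 24×10⁻⁶×2.1027 − 88×10⁻⁷×2.1076 = 3.191792×10⁻⁵ m/K
ΔT = 4.90×10⁻³ / 3.191792×10⁻⁵ = 153.519 K
T = 18.1 + 153.519 = 171.619 °C

T = 171.6 °C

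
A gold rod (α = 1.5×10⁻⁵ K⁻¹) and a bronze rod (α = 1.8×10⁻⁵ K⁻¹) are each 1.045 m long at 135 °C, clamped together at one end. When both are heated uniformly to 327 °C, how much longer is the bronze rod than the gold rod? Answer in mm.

ΔT = 192 K
gold: ΔL = 1.5×10⁻⁵ × 1.045 m × 192 = 3.0096×10⁻³ m = 3.0096 mm
bronze: ΔL = 1.8×10⁻⁵ × 1.045 m × 192 = 3.6115×10⁻³ m = 3.6115 mm
difference = 3.6115 − 3.0096 = 0.6019 mm

0.602 mm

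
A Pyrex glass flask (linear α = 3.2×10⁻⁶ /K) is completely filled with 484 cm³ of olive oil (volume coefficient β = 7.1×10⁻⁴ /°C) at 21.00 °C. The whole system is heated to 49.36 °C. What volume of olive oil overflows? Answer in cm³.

The flask also expands: β_container ≈ 3α = 9.6×10⁻⁶ /K
Net overflow = V₀(β_liq − 3α_cont)ΔT
β − 3α = 7.10×10⁻⁴ − 9.6×10⁻⁶ = 7.004×10⁻⁴ /K; ΔT = 28.36 K
ΔV = 484 × 7.004×10⁻⁴ × 28.36 = 9.61 cm³

9.61 cm³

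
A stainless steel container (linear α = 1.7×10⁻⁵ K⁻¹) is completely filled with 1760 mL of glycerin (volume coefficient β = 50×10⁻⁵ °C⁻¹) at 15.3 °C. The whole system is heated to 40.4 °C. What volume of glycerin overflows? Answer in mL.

19.8 mL

The container also expands: β_container ≈ 3α = 5.1×10⁻⁵ /K
Net overflow = V₀(β_liq − 3α_cont)ΔT
β − 3α = 5.00×10⁻⁴ − 5.1×10⁻⁵ = 4.49×10⁻⁴ /K; ΔT = 25.1 K
ΔV = 1760 × 4.49×10⁻⁴ × 25.1 = 19.8 mL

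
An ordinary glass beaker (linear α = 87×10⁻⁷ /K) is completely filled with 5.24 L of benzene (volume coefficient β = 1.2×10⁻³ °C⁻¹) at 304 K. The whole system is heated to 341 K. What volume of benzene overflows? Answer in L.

0.228 L

The beaker also expands: β_container ≈ 3α = 2.61×10⁻⁵ /K
Net overflow = V₀(β_liq − 3α_cont)ΔT
β − 3α = 1.20×10⁻³ − 2.61×10⁻⁵ = 1.1739×10⁻³ /K; ΔT = 37 K
ΔV = 5.24 × 1.1739×10⁻³ × 37 = 0.228 L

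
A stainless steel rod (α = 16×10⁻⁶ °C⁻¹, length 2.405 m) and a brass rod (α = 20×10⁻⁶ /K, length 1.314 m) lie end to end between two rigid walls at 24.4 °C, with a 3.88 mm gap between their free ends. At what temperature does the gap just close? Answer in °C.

T = 84.3 °C

Gap closes when ΔL₁ + ΔL₂ = 3.88 mm = 3.88×10⁻³ m
(α₁L₁ + α₂L₂)ΔT = g
α₁L₁ + α₂L₂ = 16×10⁻⁶×2.405 + 20×10⁻⁶×1.314 = 6.476×10⁻⁵ m/K
ΔT = 3.88×10⁻³ / 6.476×10⁻⁵ = 59.914 K
T = 24.4 + 59.914 = 84.314 °C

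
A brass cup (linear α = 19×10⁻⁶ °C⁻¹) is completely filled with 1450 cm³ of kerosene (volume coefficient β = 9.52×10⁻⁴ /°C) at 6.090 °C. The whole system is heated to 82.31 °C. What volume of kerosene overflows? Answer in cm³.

The cup also expands: β_container ≈ 3α = 5.7×10⁻⁵ /K
Net overflow = V₀(β_liq − 3α_cont)ΔT
β − 3α = 9.52×10⁻⁴ − 5.7×10⁻⁵ = 8.95×10⁻⁴ /K; ΔT = 76.220 K
ΔV = 1450 × 8.95×10⁻⁴ × 76.220 = 98.9 cm³

98.9 cm³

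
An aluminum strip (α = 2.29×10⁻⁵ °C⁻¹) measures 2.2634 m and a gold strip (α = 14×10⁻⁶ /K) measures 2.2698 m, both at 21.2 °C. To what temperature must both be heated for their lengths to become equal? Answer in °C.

Equal length when α₁L₁ΔT − α₂L₂ΔT = L₂ − L₁ = 6.40×10⁻³ m
α₁L₁ = 5.183186×10⁻⁵, α₂L₂ = 3.17772×10⁻⁵ → Δ(αL) = 2.005466×10⁻⁵ m/K
ΔT = 6.40×10⁻³ / 2.005466×10⁻⁵ = 319.128 K, so T = 21.2 + 319.128 = 340.328 °C

T = 340.3 °C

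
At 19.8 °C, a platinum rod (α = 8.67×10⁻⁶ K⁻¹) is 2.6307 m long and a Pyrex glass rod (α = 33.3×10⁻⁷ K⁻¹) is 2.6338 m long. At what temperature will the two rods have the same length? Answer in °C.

Equal length when α₁L₁ΔT − α₂L₂ΔT = L₂ − L₁ = 3.10×10⁻³ m
α₁L₁ = 2.2808169×10⁻⁵, α₂L₂ = 8.770554×10⁻⁶ → Δ(αL) = 1.4037615×10⁻⁵ m/K
ΔT = 3.10×10⁻³ / 1.4037615×10⁻⁵ = 220.835 K, so T = 19.8 + 220.835 = 240.635 °C

T = 240.6 °C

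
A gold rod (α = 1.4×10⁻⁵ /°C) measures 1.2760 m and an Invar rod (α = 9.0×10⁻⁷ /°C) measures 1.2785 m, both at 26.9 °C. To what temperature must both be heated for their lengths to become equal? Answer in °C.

T = 176.5 °C

L₁(1 + α₁ΔT) = L₂(1 + α₂ΔT) ⇒ ΔT = (L₂ − L₁)/(α₁L₁ − α₂L₂)
L₂ − L₁ = 1.2785 − 1.2760 = 2.50×10⁻³ m
α₁L₁ − α₂L₂ = 1.4×10⁻⁵×1.2760 − 9.0×10⁻⁷×1.2785 = 1.671335×10⁻⁵ m/K
ΔT = 2.50×10⁻³ / 1.671335×10⁻⁵ = 149.581 K
T = 26.9 + 149.581 = 176.481 °C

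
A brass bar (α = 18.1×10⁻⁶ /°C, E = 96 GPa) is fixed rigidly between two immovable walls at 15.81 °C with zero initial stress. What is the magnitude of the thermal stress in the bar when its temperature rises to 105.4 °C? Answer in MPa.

Fully constrained: the free strain ε = αΔT is blocked, so σ = Eε = EαΔT.
|ΔT| = 89.59 K
σ = 96.0×10⁹ × 18.1×10⁻⁶ × 89.59 = 1.56×10⁸ Pa

σ = 156 MPa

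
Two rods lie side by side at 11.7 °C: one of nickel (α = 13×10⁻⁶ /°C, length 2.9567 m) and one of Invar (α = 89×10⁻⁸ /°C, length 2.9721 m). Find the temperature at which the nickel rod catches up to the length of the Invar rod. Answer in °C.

T = 442.0 °C

L₁(1 + α₁ΔT) = L₂(1 + α₂ΔT) ⇒ ΔT = (L₂ − L₁)/(α₁L₁ − α₂L₂)
L₂ − L₁ = 2.9721 − 2.9567 = 1.54×10⁻² m
α₁L₁ − α₂L₂ = 13×10⁻⁶×2.9567 − 89×10⁻⁸×2.9721 = 3.5791931×10⁻⁵ m/K
ΔT = 1.54×10⁻² / 3.5791931×10⁻⁵ = 430.265 K
T = 11.7 + 430.265 = 441.965 °C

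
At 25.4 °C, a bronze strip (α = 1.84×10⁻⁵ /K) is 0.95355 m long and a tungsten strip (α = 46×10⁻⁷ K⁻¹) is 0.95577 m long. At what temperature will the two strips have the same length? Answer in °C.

T = 194.2 °C

Equal length when α₁L₁ΔT − α₂L₂ΔT = L₂ − L₁ = 2.22×10⁻³ m
α₁L₁ = 1.754532×10⁻⁵, α₂L₂ = 4.396542×10⁻⁶ → Δ(αL) = 1.3148778×10⁻⁵ m/K
ΔT = 2.22×10⁻³ / 1.3148778×10⁻⁵ = 168.837 K, so T = 25.4 + 168.837 = 194.237 °C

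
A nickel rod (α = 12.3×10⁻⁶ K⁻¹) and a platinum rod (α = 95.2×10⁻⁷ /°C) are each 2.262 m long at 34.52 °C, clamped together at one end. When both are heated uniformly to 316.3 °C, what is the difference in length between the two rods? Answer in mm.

ΔT = 281.78 K
nickel: ΔL = 12.3×10⁻⁶ × 2.262 m × 281.78 = 7.8399×10⁻³ m = 7.8399 mm
platinum: ΔL = 95.2×10⁻⁷ × 2.262 m × 281.78 = 6.0679×10⁻³ m = 6.0679 mm
difference = 7.8399 − 6.0679 = 1.7720 mm

1.77 mm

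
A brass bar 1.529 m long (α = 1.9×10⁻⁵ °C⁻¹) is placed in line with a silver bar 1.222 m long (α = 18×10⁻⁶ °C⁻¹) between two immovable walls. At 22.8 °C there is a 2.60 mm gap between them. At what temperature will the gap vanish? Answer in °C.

T = 73.7 °C

α₁L₁ = 2.9051×10⁻⁵ m/K, α₂L₂ = 2.1996×10⁻⁵ m/K → total 5.1047×10⁻⁵ m/K
ΔT = g/(α₁L₁+α₂L₂) = 2.60×10⁻³ / 5.1047×10⁻⁵ = 50.933 K
T = 22.8 + 50.933 = 73.733 °C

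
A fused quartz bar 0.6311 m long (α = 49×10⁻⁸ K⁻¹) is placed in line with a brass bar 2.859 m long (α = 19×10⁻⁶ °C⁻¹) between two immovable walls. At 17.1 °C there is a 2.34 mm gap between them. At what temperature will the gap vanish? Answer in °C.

Gap closes when ΔL₁ + ΔL₂ = 2.34 mm = 2.34×10⁻³ m
(α₁L₁ + α₂L₂)ΔT = g
α₁L₁ + α₂L₂ = 49×10⁻⁸×0.6311 + 19×10⁻⁶×2.859 = 5.4630239×10⁻⁵ m/K
ΔT = 2.34×10⁻³ / 5.4630239×10⁻⁵ = 42.833 K
T = 17.1 + 42.833 = 59.933 °C

T = 59.9 °C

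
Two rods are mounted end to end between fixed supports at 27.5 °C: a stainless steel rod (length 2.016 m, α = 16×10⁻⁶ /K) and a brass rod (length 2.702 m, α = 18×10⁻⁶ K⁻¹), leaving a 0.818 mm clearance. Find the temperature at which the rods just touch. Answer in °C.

Gap closes when ΔL₁ + ΔL₂ = 0.818 mm = 8.18×10⁻⁴ m
(α₁L₁ + α₂L₂)ΔT = g
α₁L₁ + α₂L₂ = 16×10⁻⁶×2.016 + 18×10⁻⁶×2.702 = 8.0892×10⁻⁵ m/K
ΔT = 8.18×10⁻⁴ / 8.0892×10⁻⁵ = 10.112 K
T = 27.5 + 10.112 = 37.612 °C

T = 37.6 °C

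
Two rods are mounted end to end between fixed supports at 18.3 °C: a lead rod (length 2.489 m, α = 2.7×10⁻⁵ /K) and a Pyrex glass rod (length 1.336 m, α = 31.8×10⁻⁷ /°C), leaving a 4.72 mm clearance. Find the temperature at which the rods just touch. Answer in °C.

α₁L₁ = 6.7203×10⁻⁵ m/K, α₂L₂ = 4.24848×10⁻⁶ m/K → total 7.145148×10⁻⁵ m/K
ΔT = g/(α₁L₁+α₂L₂) = 4.72×10⁻³ / 7.145148×10⁻⁵ = 66.059 K
T = 18.3 + 66.059 = 84.359 °C

T = 84.4 °C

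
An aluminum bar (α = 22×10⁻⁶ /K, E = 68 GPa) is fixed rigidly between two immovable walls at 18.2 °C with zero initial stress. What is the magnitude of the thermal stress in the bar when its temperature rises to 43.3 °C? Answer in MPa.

σ = 37.5 MPa

Fully constrained: the free strain ε = αΔT is blocked, so σ = Eε = EαΔT.
|ΔT| = 25.1 K
σ = 68.0×10⁹ × 22×10⁻⁶ × 25.1 = 3.75×10⁷ Pa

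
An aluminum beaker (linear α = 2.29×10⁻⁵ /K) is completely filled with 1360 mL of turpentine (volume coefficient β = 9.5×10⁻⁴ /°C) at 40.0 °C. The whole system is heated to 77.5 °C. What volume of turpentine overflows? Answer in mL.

44.9 mL

The beaker also expands: β_container ≈ 3α = 6.87×10⁻⁵ /K
Net overflow = V₀(β_liq − 3α_cont)ΔT
β − 3α = 9.50×10⁻⁴ − 6.87×10⁻⁵ = 8.813×10⁻⁴ /K; ΔT = 37.5 K
ΔV = 1360 × 8.813×10⁻⁴ × 37.5 = 44.9 mL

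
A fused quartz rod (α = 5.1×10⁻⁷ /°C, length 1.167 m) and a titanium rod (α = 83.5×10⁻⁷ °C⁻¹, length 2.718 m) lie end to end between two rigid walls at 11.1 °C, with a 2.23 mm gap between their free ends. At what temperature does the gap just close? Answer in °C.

α₁L₁ = 5.9517×10⁻⁷ m/K, α₂L₂ = 2.26953×10⁻⁵ m/K → total 2.329047×10⁻⁵ m/K
ΔT = g/(α₁L₁+α₂L₂) = 2.23×10⁻³ / 2.329047×10⁻⁵ = 95.75 K
T = 11.1 + 95.75 = 106.85 °C

T = 107 °C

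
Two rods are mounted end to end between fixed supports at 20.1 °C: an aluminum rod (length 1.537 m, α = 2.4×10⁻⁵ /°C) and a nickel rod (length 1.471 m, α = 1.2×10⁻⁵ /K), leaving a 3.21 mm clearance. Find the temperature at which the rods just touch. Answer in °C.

Gap closes when ΔL₁ + ΔL₂ = 3.21 mm = 3.21×10⁻³ m
(α₁L₁ + α₂L₂)ΔT = g
α₁L₁ + α₂L₂ = 2.4×10⁻⁵×1.537 + 1.2×10⁻⁵×1.471 = 5.454×10⁻⁵ m/K
ΔT = 3.21×10⁻³ / 5.454×10⁻⁵ = 58.856 K
T = 20.1 + 58.856 = 78.956 °C

T = 79.0 °C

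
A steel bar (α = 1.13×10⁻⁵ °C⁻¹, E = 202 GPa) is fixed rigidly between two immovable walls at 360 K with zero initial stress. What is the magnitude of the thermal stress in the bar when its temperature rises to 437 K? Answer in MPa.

Fully constrained: the free strain ε = αΔT is blocked, so σ = Eε = EαΔT.
|ΔT| = 77 K
σ = 202×10⁹ × 1.13×10⁻⁵ × 77 = 1.76×10⁸ Pa

σ = 176 MPa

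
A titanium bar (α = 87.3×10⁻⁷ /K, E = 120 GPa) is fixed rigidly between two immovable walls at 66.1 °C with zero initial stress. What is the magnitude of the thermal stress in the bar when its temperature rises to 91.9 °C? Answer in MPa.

σ = 27.0 MPa

Fully constrained: the free strain ε = αΔT is blocked, so σ = Eε = EαΔT.
|ΔT| = 25.8 K
σ = 120×10⁹ × 87.3×10⁻⁷ × 25.8 = 2.70×10⁷ Pa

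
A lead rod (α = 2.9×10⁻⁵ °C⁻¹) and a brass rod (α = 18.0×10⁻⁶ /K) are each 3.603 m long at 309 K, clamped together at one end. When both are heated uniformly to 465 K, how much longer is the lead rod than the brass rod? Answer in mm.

ΔT = 156 K
lead: ΔL = 2.9×10⁻⁵ × 3.603 m × 156 = 1.6300×10⁻² m = 16.300 mm
brass: ΔL = 18.0×10⁻⁶ × 3.603 m × 156 = 1.0117×10⁻² m = 10.117 mm
difference = 16.300 − 10.117 = 6.183 mm

6.18 mm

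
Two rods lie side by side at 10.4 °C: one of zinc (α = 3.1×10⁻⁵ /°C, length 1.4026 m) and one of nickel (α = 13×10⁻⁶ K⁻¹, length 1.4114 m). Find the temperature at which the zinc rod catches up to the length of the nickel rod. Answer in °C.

L₁(1 + α₁ΔT) = L₂(1 + α₂ΔT) ⇒ ΔT = (L₂ − L₁)/(α₁L₁ − α₂L₂)
L₂ − L₁ = 1.4114 − 1.4026 = 8.80×10⁻³ m
α₁L₁ − α₂L₂ = 3.1×10⁻⁵×1.4026 − 13×10⁻⁶×1.4114 = 2.51324×10⁻⁵ m/K
ΔT = 8.80×10⁻³ / 2.51324×10⁻⁵ = 350.146 K
T = 10.4 + 350.146 = 360.546 °C

T = 360.5 °C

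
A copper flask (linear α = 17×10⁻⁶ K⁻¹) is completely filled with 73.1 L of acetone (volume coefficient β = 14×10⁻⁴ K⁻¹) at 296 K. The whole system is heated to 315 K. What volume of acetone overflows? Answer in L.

1.87 L

The flask also expands: β_container ≈ 3α = 5.1×10⁻⁵ /K
Net overflow = V₀(β_liq − 3α_cont)ΔT
β − 3α = 1.40×10⁻³ − 5.1×10⁻⁵ = 1.349×10⁻³ /K; ΔT = 19 K
ΔV = 73.1 × 1.349×10⁻³ × 19 = 1.87 L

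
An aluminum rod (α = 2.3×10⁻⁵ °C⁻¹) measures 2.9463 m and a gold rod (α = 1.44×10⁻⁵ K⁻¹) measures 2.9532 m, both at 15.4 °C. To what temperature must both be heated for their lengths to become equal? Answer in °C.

L₁(1 + α₁ΔT) = L₂(1 + α₂ΔT) ⇒ ΔT = (L₂ − L₁)/(α₁L₁ − α₂L₂)
L₂ − L₁ = 2.9532 − 2.9463 = 6.90×10⁻³ m
α₁L₁ − α₂L₂ = 2.3×10⁻⁵×2.9463 − 1.44×10⁻⁵×2.9532 = 2.523882×10⁻⁵ m/K
ΔT = 6.90×10⁻³ / 2.523882×10⁻⁵ = 273.388 K
T = 15.4 + 273.388 = 288.788 °C

T = 288.8 °C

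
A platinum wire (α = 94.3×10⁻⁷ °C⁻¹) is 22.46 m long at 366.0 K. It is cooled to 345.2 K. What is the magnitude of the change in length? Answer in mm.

|ΔT| = |345.2 − 366.0| = 20.8 K
ΔL = αL₀ΔT = (94.3×10⁻⁷)(22.46)(20.8) = 4.41×10⁻³ m

ΔL = 4.41 mm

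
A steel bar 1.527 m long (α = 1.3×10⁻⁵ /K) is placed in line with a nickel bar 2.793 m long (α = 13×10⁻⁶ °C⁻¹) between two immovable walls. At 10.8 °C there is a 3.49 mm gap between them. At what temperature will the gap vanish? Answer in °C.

T = 72.9 °C

α₁L₁ = 1.9851×10⁻⁵ m/K, α₂L₂ = 3.6309×10⁻⁵ m/K → total 5.616×10⁻⁵ m/K
ΔT = g/(α₁L₁+α₂L₂) = 3.49×10⁻³ / 5.616×10⁻⁵ = 62.144 K
T = 10.8 + 62.144 = 72.944 °C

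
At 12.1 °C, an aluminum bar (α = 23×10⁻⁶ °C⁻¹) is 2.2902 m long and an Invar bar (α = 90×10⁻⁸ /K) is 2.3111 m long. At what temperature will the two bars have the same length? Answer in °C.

L₁(1 + α₁ΔT) = L₂(1 + α₂ΔT) ⇒ ΔT = (L₂ − L₁)/(α₁L₁ − α₂L₂)
L₂ − L₁ = 2.3111 − 2.2902 = 2.09×10⁻² m
α₁L₁ − α₂L₂ = 23×10⁻⁶×2.2902 − 90×10⁻⁸×2.3111 = 5.059461×10⁻⁵ m/K
ΔT = 2.09×10⁻² / 5.059461×10⁻⁵ = 413.087 K
T = 12.1 + 413.087 = 425.187 °C

T = 425.2 °C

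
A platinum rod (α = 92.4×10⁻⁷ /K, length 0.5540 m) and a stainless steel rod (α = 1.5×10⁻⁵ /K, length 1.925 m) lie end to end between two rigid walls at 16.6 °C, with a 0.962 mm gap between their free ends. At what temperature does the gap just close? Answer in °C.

α₁L₁ = 5.11896×10⁻⁶ m/K, α₂L₂ = 2.8875×10⁻⁵ m/K → total 3.399396×10⁻⁵ m/K
ΔT = g/(α₁L₁+α₂L₂) = 9.62×10⁻⁴ / 3.399396×10⁻⁵ = 28.299 K
T = 16.6 + 28.299 = 44.899 °C

T = 44.9 °C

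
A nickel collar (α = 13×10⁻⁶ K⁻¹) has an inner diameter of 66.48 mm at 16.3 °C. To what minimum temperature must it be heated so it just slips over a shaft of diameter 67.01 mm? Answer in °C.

Required Δd = 67.01 − 66.48 = 0.53 mm
Δd = αd₀ΔT ⇒ ΔT = Δd/(αd₀) = 0.53 / (13×10⁻⁶ × 66.48) = 613.26 K
T_min = 16.3 + 613.26 = 629.56 °C

T = 630 °C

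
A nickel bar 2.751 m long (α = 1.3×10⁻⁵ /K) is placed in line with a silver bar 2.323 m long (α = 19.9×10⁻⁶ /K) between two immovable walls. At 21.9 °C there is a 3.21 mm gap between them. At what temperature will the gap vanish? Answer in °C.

α₁L₁ = 3.5763×10⁻⁵ m/K, α₂L₂ = 4.62277×10⁻⁵ m/K → total 8.19907×10⁻⁵ m/K
ΔT = g/(α₁L₁+α₂L₂) = 3.21×10⁻³ / 8.19907×10⁻⁵ = 39.151 K
T = 21.9 + 39.151 = 61.051 °C

T = 61.1 °C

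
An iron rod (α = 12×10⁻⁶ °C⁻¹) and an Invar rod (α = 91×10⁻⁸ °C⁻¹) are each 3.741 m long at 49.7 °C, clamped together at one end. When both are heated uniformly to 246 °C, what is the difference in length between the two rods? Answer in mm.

8.14 mm

ΔT = 196.3 K
iron: ΔL = 12×10⁻⁶ × 3.741 m × 196.3 = 8.8123×10⁻³ m = 8.8123 mm
Invar: ΔL = 91×10⁻⁸ × 3.741 m × 196.3 = 6.6827×10⁻⁴ m = 0.66827 mm
difference = 8.8123 − 0.66827 = 8.14403 mm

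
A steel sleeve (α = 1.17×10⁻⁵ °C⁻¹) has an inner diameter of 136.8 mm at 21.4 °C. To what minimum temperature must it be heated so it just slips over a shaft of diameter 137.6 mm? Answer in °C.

T = 521 °C

Required Δd = 137.6 − 136.8 = 0.8 mm
Δd = αd₀ΔT ⇒ ΔT = Δd/(αd₀) = 0.8 / (1.17×10⁻⁵ × 136.8) = 499.83 K
T_min = 21.4 + 499.83 = 521.23 °C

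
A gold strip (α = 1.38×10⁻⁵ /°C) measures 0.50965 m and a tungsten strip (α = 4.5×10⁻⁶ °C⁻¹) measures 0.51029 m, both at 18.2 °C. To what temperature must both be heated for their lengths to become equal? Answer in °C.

L₁(1 + α₁ΔT) = L₂(1 + α₂ΔT) ⇒ ΔT = (L₂ − L₁)/(α₁L₁ − α₂L₂)
L₂ − L₁ = 0.51029 − 0.50965 = 6.40×10⁻⁴ m
α₁L₁ − α₂L₂ = 1.38×10⁻⁵×0.50965 − 4.5×10⁻⁶×0.51029 = 4.736865×10⁻⁶ m/K
ΔT = 6.40×10⁻⁴ / 4.736865×10⁻⁶ = 135.110 K
T = 18.2 + 135.110 = 153.310 °C

T = 153.3 °C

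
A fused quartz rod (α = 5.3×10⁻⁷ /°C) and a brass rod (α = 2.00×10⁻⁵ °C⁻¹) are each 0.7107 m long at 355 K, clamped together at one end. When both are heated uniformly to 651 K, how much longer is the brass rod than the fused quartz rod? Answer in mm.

4.10 mm

ΔT = 296 K
fused quartz: ΔL = 5.3×10⁻⁷ × 0.7107 m × 296 = 1.1149×10⁻⁴ m = 0.11149 mm
brass: ΔL = 2.00×10⁻⁵ × 0.7107 m × 296 = 4.2073×10⁻³ m = 4.2073 mm
difference = 4.2073 − 0.11149 = 4.09581 mm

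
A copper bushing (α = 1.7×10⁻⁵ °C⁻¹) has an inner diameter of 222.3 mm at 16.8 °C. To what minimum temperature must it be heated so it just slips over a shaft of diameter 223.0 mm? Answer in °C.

Required Δd = 223.0 − 222.3 = 0.7 mm
Δd = αd₀ΔT ⇒ ΔT = Δd/(αd₀) = 0.7 / (1.7×10⁻⁵ × 222.3) = 185.23 K
T_min = 16.8 + 185.23 = 202.03 °C

T = 202 °C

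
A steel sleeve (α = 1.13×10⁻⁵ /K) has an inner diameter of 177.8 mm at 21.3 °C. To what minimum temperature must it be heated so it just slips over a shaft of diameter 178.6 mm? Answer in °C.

Required Δd = 178.6 − 177.8 = 0.8 mm
Δd = αd₀ΔT ⇒ ΔT = Δd/(αd₀) = 0.8 / (1.13×10⁻⁵ × 177.8) = 398.18 K
T_min = 21.3 + 398.18 = 419.48 °C

T = 419 °C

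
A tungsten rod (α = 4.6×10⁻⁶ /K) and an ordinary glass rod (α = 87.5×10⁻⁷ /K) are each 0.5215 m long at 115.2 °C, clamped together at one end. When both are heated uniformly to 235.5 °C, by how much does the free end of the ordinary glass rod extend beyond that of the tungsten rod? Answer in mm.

ΔT = 120.3 K
tungsten: ΔL = 4.6×10⁻⁶ × 0.5215 m × 120.3 = 2.8859×10⁻⁴ m = 0.28859 mm
ordinary glass: ΔL = 87.5×10⁻⁷ × 0.5215 m × 120.3 = 5.4894×10⁻⁴ m = 0.54894 mm
difference = 0.54894 − 0.28859 = 0.26035 mm

0.260 mm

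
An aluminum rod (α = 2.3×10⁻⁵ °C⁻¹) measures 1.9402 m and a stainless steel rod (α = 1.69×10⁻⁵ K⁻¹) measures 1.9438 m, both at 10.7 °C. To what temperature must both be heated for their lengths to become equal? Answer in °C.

Equal length when α₁L₁ΔT − α₂L₂ΔT = L₂ − L₁ = 3.60×10⁻³ m
α₁L₁ = 4.46246×10⁻⁵, α₂L₂ = 3.285022×10⁻⁵ → Δ(αL) = 1.177438×10⁻⁵ m/K
ΔT = 3.60×10⁻³ / 1.177438×10⁻⁵ = 305.749 K, so T = 10.7 + 305.749 = 316.449 °C

T = 316.4 °C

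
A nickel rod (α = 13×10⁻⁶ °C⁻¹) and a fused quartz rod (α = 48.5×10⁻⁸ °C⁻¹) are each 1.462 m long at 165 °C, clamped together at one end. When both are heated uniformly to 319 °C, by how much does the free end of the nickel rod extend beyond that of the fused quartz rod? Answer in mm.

2.82 mm

ΔT = 154 K
nickel: ΔL = 13×10⁻⁶ × 1.462 m × 154 = 2.9269×10⁻³ m = 2.9269 mm
fused quartz: ΔL = 48.5×10⁻⁸ × 1.462 m × 154 = 1.0920×10⁻⁴ m = 0.10920 mm
difference = 2.9269 − 0.10920 = 2.8177 mm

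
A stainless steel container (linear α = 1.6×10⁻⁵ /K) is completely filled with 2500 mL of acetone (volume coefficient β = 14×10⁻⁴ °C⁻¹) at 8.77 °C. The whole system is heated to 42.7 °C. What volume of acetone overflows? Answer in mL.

115 mL

The container also expands: β_container ≈ 3α = 4.8×10⁻⁵ /K
Net overflow = V₀(β_liq − 3α_cont)ΔT
β − 3α = 1.40×10⁻³ − 4.8×10⁻⁵ = 1.352×10⁻³ /K; ΔT = 33.93 K
ΔV = 2500 × 1.352×10⁻³ × 33.93 = 115 mL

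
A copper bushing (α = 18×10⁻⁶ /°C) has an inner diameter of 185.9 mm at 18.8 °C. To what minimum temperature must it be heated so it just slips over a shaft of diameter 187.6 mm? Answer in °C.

T = 527 °C

Required Δd = 187.6 − 185.9 = 1.7 mm
Δd = αd₀ΔT ⇒ ΔT = Δd/(αd₀) = 1.7 / (18×10⁻⁶ × 185.9) = 508.04 K
T_min = 18.8 + 508.04 = 526.84 °C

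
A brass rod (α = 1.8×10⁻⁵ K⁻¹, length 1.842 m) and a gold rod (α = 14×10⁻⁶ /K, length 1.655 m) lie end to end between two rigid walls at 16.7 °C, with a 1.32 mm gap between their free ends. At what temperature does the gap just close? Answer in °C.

T = 40.1 °C

α₁L₁ = 3.3156×10⁻⁵ m/K, α₂L₂ = 2.317×10⁻⁵ m/K → total 5.6326×10⁻⁵ m/K
ΔT = g/(α₁L₁+α₂L₂) = 1.32×10⁻³ / 5.6326×10⁻⁵ = 23.435 K
T = 16.7 + 23.435 = 40.135 °C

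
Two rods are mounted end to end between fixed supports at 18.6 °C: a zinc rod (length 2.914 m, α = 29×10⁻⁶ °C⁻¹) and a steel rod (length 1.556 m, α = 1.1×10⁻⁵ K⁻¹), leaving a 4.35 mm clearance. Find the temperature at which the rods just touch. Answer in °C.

T = 61.4 °C

Gap closes when ΔL₁ + ΔL₂ = 4.35 mm = 4.35×10⁻³ m
(α₁L₁ + α₂L₂)ΔT = g
α₁L₁ + α₂L₂ = 29×10⁻⁶×2.914 + 1.1×10⁻⁵×1.556 = 1.01622×10⁻⁴ m/K
ΔT = 4.35×10⁻³ / 1.01622×10⁻⁴ = 42.806 K
T = 18.6 + 42.806 = 61.406 °C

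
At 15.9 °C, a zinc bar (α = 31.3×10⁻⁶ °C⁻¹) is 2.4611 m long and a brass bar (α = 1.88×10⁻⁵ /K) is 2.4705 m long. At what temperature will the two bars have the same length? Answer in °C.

L₁(1 + α₁ΔT) = L₂(1 + α₂ΔT) ⇒ ΔT = (L₂ − L₁)/(α₁L₁ − α₂L₂)
L₂ − L₁ = 2.4705 − 2.4611 = 9.40×10⁻³ m
α₁L₁ − α₂L₂ = 31.3×10⁻⁶×2.4611 − 1.88×10⁻⁵×2.4705 = 3.058703×10⁻⁵ m/K
ΔT = 9.40×10⁻³ / 3.058703×10⁻⁵ = 307.320 K
T = 15.9 + 307.320 = 323.220 °C

T = 323.2 °C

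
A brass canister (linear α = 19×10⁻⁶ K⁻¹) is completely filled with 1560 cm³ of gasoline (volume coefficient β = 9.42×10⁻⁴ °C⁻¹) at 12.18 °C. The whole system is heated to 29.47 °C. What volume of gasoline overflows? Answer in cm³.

The canister also expands: β_container ≈ 3α = 5.7×10⁻⁵ /K
Net overflow = V₀(β_liq − 3α_cont)ΔT
β − 3α = 9.42×10⁻⁴ − 5.7×10⁻⁵ = 8.85×10⁻⁴ /K; ΔT = 17.29 K
ΔV = 1560 × 8.85×10⁻⁴ × 17.29 = 23.9 cm³

23.9 cm³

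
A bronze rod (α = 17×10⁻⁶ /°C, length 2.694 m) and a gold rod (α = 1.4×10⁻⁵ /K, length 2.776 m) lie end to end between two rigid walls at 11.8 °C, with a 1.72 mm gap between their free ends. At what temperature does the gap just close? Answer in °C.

Gap closes when ΔL₁ + ΔL₂ = 1.72 mm = 1.72×10⁻³ m
(α₁L₁ + α₂L₂)ΔT = g
α₁L₁ + α₂L₂ = 17×10⁻⁶×2.694 + 1.4×10⁻⁵×2.776 = 8.4662×10⁻⁵ m/K
ΔT = 1.72×10⁻³ / 8.4662×10⁻⁵ = 20.316 K
T = 11.8 + 20.316 = 32.116 °C

T = 32.1 °C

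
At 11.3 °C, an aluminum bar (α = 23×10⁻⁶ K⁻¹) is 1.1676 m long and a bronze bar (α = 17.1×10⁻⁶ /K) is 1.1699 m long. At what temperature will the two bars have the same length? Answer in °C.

L₁(1 + α₁ΔT) = L₂(1 + α₂ΔT) ⇒ ΔT = (L₂ − L₁)/(α₁L₁ − α₂L₂)
L₂ − L₁ = 1.1699 − 1.1676 = 2.30×10⁻³ m
α₁L₁ − α₂L₂ = 23×10⁻⁶×1.1676 − 17.1×10⁻⁶×1.1699 = 6.84951×10⁻⁶ m/K
ΔT = 2.30×10⁻³ / 6.84951×10⁻⁶ = 335.790 K
T = 11.3 + 335.790 = 347.090 °C

T = 347.1 °C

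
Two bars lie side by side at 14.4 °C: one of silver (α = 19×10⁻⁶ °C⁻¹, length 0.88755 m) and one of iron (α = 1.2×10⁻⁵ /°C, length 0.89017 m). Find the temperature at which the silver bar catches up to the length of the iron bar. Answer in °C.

T = 438.3 °C

Equal length when α₁L₁ΔT − α₂L₂ΔT = L₂ − L₁ = 2.62×10⁻³ m
α₁L₁ = 1.686345×10⁻⁵, α₂L₂ = 1.068204×10⁻⁵ → Δ(αL) = 6.18141×10⁻⁶ m/K
ΔT = 2.62×10⁻³ / 6.18141×10⁻⁶ = 423.852 K, so T = 14.4 + 423.852 = 438.252 °C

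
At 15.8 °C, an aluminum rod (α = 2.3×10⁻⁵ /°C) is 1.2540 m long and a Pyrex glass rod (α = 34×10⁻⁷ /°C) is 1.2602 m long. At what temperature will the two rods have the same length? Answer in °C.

T = 268.3 °C

L₁(1 + α₁ΔT) = L₂(1 + α₂ΔT) ⇒ ΔT = (L₂ − L₁)/(α₁L₁ − α₂L₂)
L₂ − L₁ = 1.2602 − 1.2540 = 6.20×10⁻³ m
α₁L₁ − α₂L₂ = 2.3×10⁻⁵×1.2540 − 34×10⁻⁷×1.2602 = 2.455732×10⁻⁵ m/K
ΔT = 6.20×10⁻³ / 2.455732×10⁻⁵ = 252.471 K
T = 15.8 + 252.471 = 268.271 °C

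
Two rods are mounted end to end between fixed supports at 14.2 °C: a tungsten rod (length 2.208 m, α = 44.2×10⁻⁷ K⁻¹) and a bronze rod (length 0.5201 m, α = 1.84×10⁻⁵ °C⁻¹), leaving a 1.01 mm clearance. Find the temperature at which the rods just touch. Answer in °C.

T = 66.5 °C

α₁L₁ = 9.75936×10⁻⁶ m/K, α₂L₂ = 9.56984×10⁻⁶ m/K → total 1.93292×10⁻⁵ m/K
ΔT = g/(α₁L₁+α₂L₂) = 1.01×10⁻³ / 1.93292×10⁻⁵ = 52.253 K
T = 14.2 + 52.253 = 66.453 °C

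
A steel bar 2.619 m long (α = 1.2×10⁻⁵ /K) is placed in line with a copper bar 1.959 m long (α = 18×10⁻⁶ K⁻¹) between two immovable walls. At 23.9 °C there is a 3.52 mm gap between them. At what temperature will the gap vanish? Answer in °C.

T = 76.7 °C

Gap closes when ΔL₁ + ΔL₂ = 3.52 mm = 3.52×10⁻³ m
(α₁L₁ + α₂L₂)ΔT = g
α₁L₁ + α₂L₂ = 1.2×10⁻⁵×2.619 + 18×10⁻⁶×1.959 = 6.669×10⁻⁵ m/K
ΔT = 3.52×10⁻³ / 6.669×10⁻⁵ = 52.782 K
T = 23.9 + 52.782 = 76.682 °C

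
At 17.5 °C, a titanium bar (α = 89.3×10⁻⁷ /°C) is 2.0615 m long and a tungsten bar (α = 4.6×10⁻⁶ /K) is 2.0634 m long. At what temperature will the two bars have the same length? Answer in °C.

T = 230.6 °C

Equal length when α₁L₁ΔT − α₂L₂ΔT = L₂ − L₁ = 1.90×10⁻³ m
α₁L₁ = 1.8409195×10⁻⁵, α₂L₂ = 9.49164×10⁻⁶ → Δ(αL) = 8.917555×10⁻⁶ m/K
ΔT = 1.90×10⁻³ / 8.917555×10⁻⁶ = 213.063 K, so T = 17.5 + 213.063 = 230.563 °C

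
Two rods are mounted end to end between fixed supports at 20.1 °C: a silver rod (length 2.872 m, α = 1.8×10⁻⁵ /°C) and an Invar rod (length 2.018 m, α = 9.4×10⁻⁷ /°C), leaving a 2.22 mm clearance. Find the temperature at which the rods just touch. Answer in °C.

α₁L₁ = 5.1696×10⁻⁵ m/K, α₂L₂ = 1.89692×10⁻⁶ m/K → total 5.359292×10⁻⁵ m/K
ΔT = g/(α₁L₁+α₂L₂) = 2.22×10⁻³ / 5.359292×10⁻⁵ = 41.423 K
T = 20.1 + 41.423 = 61.523 °C

T = 61.5 °C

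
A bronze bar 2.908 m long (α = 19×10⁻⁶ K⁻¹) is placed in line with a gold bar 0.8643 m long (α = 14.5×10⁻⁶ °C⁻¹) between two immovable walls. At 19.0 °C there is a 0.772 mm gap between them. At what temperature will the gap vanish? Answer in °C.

α₁L₁ = 5.5252×10⁻⁵ m/K, α₂L₂ = 1.253235×10⁻⁵ m/K → total 6.778435×10⁻⁵ m/K
ΔT = g/(α₁L₁+α₂L₂) = 7.72×10⁻⁴ / 6.778435×10⁻⁵ = 11.389 K
T = 19.0 + 11.389 = 30.389 °C

T = 30.4 °C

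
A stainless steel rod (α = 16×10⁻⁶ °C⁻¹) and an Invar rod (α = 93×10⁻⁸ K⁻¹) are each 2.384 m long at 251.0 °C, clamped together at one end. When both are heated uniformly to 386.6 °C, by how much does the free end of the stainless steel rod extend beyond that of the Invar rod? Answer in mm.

ΔT = 135.6 K
stainless steel: ΔL = 16×10⁻⁶ × 2.384 m × 135.6 = 5.1723×10⁻³ m = 5.1723 mm
Invar: ΔL = 93×10⁻⁸ × 2.384 m × 135.6 = 3.0064×10⁻⁴ m = 0.30064 mm
difference = 5.1723 − 0.30064 = 4.87166 mm

4.87 mm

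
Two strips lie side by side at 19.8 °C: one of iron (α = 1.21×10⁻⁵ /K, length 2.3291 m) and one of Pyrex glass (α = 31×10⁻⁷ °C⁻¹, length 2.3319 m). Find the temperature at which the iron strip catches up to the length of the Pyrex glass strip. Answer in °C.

T = 153.4 °C

L₁(1 + α₁ΔT) = L₂(1 + α₂ΔT) ⇒ ΔT = (L₂ − L₁)/(α₁L₁ − α₂L₂)
L₂ − L₁ = 2.3319 − 2.3291 = 2.80×10⁻³ m
α₁L₁ − α₂L₂ = 1.21×10⁻⁵×2.3291 − 31×10⁻⁷×2.3319 = 2.095322×10⁻⁵ m/K
ΔT = 2.80×10⁻³ / 2.095322×10⁻⁵ = 133.631 K
T = 19.8 + 133.631 = 153.431 °C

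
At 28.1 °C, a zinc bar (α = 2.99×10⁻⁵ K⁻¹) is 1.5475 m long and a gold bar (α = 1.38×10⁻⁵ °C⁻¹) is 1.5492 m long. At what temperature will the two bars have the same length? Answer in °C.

T = 96.40 °C

Equal length when α₁L₁ΔT − α₂L₂ΔT = L₂ − L₁ = 1.70×10⁻³ m
α₁L₁ = 4.627025×10⁻⁵, α₂L₂ = 2.137896×10⁻⁵ → Δ(αL) = 2.489129×10⁻⁵ m/K
ΔT = 1.70×10⁻³ / 2.489129×10⁻⁵ = 68.2970 K, so T = 28.1 + 68.2970 = 96.3970 °C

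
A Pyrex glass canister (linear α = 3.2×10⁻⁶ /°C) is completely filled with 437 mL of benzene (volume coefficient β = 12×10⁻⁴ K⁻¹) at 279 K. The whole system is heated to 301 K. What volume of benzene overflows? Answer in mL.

The canister also expands: β_container ≈ 3α = 9.6×10⁻⁶ /K
Net overflow = V₀(β_liq − 3α_cont)ΔT
β − 3α = 1.20×10⁻³ − 9.6×10⁻⁶ = 1.1904×10⁻³ /K; ΔT = 22 K
ΔV = 437 × 1.1904×10⁻³ × 22 = 11.4 mL

11.4 mL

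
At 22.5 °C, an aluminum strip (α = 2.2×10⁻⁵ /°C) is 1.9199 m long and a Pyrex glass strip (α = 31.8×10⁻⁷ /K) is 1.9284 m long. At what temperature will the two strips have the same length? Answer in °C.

Equal length when α₁L₁ΔT − α₂L₂ΔT = L₂ − L₁ = 8.50×10⁻³ m
α₁L₁ = 4.22378×10⁻⁵, α₂L₂ = 6.132312×10⁻⁶ → Δ(αL) = 3.6105488×10⁻⁵ m/K
ΔT = 8.50×10⁻³ / 3.6105488×10⁻⁵ = 235.421 K, so T = 22.5 + 235.421 = 257.921 °C

T = 257.9 °C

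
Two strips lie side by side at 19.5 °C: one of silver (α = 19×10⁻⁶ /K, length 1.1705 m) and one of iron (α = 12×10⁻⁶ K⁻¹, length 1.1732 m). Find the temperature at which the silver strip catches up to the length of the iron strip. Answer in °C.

L₁(1 + α₁ΔT) = L₂(1 + α₂ΔT) ⇒ ΔT = (L₂ − L₁)/(α₁L₁ − α₂L₂)
L₂ − L₁ = 1.1732 − 1.1705 = 2.70×10⁻³ m
α₁L₁ − α₂L₂ = 19×10⁻⁶×1.1705 − 12×10⁻⁶×1.1732 = 8.1611×10⁻⁶ m/K
ΔT = 2.70×10⁻³ / 8.1611×10⁻⁶ = 330.838 K
T = 19.5 + 330.838 = 350.338 °C

T = 350.3 °C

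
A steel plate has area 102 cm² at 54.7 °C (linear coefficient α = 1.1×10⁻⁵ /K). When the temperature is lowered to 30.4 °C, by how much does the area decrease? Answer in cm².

ΔA = 0.0545 cm²

Area coefficient ≈ 2α; |ΔT| = 24.3 K
ΔA = 2αA₀ΔT = 2(1.1×10⁻⁵)(102)(24.3) = 0.0545 cm²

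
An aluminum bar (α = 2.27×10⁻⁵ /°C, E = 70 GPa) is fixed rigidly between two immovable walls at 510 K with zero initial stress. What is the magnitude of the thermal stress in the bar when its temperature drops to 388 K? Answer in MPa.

σ = 194 MPa

Fully constrained: the free strain ε = αΔT is blocked, so σ = Eε = EαΔT.
|ΔT| = 122 K
σ = 70.0×10⁹ × 2.27×10⁻⁵ × 122 = 1.94×10⁸ Pa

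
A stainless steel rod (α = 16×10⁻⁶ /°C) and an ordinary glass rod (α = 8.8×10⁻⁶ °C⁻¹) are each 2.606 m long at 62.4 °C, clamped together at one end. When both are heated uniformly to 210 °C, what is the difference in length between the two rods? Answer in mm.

2.77 mm

ΔT = 147.6 K
stainless steel: ΔL = 16×10⁻⁶ × 2.606 m × 147.6 = 6.1543×10⁻³ m = 6.1543 mm
ordinary glass: ΔL = 8.8×10⁻⁶ × 2.606 m × 147.6 = 3.3849×10⁻³ m = 3.3849 mm
difference = 6.1543 − 3.3849 = 2.7694 mm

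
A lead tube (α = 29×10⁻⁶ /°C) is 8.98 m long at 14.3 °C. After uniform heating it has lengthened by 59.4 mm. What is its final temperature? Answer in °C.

ΔL = αL₀ΔT ⇒ ΔT = ΔL / (αL₀)
ΔT = 59.4×10⁻³ m / (29×10⁻⁶ × 8.98 m) = 228.09 K
T = 14.3 + 228.09 = 242.39 °C

T = 242 °C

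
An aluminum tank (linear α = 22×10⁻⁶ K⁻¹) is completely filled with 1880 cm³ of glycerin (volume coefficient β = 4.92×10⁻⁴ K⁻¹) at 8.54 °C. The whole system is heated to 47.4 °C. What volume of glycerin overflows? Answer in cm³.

31.1 cm³

The tank also expands: β_container ≈ 3α = 6.6×10⁻⁵ /K
Net overflow = V₀(β_liq − 3α_cont)ΔT
β − 3α = 4.92×10⁻⁴ − 6.6×10⁻⁵ = 4.26×10⁻⁴ /K; ΔT = 38.86 K
ΔV = 1880 × 4.26×10⁻⁴ × 38.86 = 31.1 cm³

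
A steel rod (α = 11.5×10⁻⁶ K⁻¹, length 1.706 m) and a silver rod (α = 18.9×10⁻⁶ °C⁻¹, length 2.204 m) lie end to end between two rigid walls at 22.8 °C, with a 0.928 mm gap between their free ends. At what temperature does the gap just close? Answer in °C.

T = 37.9 °C

Gap closes when ΔL₁ + ΔL₂ = 0.928 mm = 9.28×10⁻⁴ m
(α₁L₁ + α₂L₂)ΔT = g
α₁L₁ + α₂L₂ = 11.5×10⁻⁶×1.706 + 18.9×10⁻⁶×2.204 = 6.12746×10⁻⁵ m/K
ΔT = 9.28×10⁻⁴ / 6.12746×10⁻⁵ = 15.145 K
T = 22.8 + 15.145 = 37.945 °C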